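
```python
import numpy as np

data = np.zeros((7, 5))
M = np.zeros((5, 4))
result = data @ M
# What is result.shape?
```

(7, 4)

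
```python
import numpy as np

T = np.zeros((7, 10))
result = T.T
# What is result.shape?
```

(10, 7)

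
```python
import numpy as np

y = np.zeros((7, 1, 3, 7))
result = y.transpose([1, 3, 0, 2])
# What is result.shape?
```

(1, 7, 7, 3)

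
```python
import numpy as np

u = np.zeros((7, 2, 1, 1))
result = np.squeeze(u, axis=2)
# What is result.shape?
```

(7, 2, 1)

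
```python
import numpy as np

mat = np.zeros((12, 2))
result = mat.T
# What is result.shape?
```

(2, 12)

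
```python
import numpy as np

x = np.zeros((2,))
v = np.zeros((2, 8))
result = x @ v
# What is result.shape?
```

(8,)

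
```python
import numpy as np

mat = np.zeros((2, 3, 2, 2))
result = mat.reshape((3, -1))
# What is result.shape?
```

(3, 8)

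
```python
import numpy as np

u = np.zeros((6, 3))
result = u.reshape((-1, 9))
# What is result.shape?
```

(2, 9)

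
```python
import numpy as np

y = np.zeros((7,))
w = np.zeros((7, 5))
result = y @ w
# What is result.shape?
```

(5,)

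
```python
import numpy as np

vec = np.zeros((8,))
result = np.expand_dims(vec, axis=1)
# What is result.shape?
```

(8, 1)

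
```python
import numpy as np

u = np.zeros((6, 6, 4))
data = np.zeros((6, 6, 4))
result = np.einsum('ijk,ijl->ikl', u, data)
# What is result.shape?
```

(6, 4, 4)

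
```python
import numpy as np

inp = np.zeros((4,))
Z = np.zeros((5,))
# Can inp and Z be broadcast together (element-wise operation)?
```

No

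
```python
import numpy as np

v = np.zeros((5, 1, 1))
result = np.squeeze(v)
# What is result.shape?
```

(5,)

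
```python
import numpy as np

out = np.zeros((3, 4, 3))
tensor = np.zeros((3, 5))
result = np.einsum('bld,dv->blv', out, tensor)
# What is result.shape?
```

(3, 4, 5)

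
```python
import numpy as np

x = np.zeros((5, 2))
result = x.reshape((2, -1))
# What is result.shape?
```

(2, 5)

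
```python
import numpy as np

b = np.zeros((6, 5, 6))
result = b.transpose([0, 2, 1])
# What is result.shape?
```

(6, 6, 5)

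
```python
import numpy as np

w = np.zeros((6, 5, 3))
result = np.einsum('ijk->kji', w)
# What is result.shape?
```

(3, 5, 6)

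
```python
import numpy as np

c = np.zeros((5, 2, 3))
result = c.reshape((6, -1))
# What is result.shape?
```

(6, 5)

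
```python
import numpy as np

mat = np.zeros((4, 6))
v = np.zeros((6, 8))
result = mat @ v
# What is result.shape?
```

(4, 8)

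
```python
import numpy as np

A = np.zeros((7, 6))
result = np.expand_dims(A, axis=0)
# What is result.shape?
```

(1, 7, 6)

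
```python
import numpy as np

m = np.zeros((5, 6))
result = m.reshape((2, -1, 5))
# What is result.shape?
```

(2, 3, 5)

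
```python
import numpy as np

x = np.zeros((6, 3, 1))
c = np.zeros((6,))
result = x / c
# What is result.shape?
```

(6, 3, 6)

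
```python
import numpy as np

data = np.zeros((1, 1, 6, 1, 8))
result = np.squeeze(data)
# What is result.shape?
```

(6, 8)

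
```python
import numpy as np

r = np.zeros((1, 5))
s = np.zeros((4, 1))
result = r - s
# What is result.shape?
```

(4, 5)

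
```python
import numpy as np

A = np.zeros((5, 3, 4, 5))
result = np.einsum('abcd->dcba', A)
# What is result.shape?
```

(5, 4, 3, 5)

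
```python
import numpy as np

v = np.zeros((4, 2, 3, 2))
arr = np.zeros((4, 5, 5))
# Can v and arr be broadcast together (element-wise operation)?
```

No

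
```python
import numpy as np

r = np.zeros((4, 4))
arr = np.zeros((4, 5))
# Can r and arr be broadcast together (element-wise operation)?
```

No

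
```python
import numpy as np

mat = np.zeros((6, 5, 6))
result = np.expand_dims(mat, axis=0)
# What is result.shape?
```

(1, 6, 5, 6)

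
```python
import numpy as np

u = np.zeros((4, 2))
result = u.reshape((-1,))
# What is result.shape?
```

(8,)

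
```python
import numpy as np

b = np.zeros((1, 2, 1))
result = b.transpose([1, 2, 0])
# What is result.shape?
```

(2, 1, 1)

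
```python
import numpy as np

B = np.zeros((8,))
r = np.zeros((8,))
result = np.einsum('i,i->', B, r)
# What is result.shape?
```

()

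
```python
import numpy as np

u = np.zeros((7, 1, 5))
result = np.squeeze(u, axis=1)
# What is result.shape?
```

(7, 5)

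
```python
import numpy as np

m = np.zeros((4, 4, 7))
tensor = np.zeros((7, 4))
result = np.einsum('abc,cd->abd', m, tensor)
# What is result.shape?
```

(4, 4, 4)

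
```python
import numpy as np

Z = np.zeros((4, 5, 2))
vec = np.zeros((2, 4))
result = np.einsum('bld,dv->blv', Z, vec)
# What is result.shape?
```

(4, 5, 4)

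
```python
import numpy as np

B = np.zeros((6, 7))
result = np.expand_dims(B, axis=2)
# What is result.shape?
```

(6, 7, 1)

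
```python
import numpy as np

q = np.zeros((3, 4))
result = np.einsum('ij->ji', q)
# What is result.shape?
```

(4, 3)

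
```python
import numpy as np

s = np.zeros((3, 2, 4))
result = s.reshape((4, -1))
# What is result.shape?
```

(4, 6)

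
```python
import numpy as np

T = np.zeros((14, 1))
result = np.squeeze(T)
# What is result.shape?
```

(14,)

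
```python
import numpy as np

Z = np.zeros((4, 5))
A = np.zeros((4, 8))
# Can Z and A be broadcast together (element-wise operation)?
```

No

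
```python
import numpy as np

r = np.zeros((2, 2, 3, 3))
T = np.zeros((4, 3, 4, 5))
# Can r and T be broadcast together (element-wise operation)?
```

No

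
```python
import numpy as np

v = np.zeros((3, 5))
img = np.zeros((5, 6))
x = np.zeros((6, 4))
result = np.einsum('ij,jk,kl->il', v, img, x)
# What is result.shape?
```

(3, 4)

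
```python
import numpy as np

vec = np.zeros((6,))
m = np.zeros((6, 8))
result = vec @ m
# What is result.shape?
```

(8,)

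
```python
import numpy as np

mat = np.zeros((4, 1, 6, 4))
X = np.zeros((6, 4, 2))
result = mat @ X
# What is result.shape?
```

(4, 6, 6, 2)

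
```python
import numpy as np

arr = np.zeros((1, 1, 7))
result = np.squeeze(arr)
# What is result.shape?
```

(7,)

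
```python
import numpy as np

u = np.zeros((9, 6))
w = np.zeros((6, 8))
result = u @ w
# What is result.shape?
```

(9, 8)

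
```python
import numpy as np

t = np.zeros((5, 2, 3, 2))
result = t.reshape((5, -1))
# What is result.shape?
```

(5, 12)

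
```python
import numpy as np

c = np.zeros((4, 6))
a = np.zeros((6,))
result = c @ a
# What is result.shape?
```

(4,)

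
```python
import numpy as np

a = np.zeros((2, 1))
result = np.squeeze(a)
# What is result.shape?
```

(2,)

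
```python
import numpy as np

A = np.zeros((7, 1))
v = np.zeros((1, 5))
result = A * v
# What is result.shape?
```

(7, 5)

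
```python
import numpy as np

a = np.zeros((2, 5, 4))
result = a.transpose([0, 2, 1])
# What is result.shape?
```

(2, 4, 5)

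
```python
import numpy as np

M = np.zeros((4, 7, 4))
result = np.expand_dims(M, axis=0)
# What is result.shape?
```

(1, 4, 7, 4)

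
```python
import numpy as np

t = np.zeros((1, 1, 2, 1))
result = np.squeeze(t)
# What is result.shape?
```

(2,)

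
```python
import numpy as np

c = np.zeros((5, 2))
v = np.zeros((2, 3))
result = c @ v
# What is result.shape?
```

(5, 3)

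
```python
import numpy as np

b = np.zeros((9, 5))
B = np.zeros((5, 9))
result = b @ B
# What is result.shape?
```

(9, 9)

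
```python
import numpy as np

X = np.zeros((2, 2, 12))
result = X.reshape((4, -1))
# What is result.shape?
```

(4, 12)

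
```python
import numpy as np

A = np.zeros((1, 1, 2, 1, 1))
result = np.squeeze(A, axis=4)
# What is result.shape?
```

(1, 1, 2, 1)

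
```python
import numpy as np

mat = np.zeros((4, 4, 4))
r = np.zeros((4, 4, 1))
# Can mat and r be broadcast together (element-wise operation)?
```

Yes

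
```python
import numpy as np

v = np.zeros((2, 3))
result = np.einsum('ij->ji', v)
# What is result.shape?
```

(3, 2)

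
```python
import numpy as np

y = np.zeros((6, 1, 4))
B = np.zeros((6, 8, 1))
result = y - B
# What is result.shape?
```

(6, 8, 4)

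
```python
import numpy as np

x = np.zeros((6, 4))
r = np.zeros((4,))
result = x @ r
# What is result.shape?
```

(6,)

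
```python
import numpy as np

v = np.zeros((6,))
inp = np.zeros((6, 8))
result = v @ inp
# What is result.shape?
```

(8,)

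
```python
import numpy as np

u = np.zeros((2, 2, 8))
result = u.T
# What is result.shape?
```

(8, 2, 2)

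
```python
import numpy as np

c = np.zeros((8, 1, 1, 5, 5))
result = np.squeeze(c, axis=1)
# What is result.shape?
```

(8, 1, 5, 5)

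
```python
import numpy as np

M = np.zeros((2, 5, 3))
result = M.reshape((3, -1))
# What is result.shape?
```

(3, 10)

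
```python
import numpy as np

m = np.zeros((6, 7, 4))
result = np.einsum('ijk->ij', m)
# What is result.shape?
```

(6, 7)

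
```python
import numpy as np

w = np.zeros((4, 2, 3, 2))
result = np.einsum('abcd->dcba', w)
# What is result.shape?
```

(2, 3, 2, 4)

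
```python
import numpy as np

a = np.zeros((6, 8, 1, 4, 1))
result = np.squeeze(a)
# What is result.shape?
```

(6, 8, 4)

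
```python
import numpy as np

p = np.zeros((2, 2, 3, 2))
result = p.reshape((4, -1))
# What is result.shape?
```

(4, 6)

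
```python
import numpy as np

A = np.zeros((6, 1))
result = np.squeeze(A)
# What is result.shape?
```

(6,)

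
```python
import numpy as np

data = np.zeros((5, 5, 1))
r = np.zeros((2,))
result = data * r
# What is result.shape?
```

(5, 5, 2)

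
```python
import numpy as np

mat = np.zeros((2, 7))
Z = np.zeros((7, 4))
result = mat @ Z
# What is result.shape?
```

(2, 4)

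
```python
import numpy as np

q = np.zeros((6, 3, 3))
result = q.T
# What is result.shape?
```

(3, 3, 6)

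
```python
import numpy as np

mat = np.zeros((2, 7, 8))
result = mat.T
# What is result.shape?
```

(8, 7, 2)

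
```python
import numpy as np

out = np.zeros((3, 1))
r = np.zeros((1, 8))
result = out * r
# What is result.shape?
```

(3, 8)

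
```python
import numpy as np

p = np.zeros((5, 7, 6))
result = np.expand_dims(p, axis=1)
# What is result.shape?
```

(5, 1, 7, 6)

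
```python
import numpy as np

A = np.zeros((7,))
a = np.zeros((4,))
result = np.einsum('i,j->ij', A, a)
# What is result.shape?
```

(7, 4)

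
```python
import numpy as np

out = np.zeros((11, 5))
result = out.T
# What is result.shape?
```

(5, 11)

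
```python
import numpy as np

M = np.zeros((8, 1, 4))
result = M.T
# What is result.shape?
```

(4, 1, 8)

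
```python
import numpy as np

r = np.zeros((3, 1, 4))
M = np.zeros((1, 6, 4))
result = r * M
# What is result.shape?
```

(3, 6, 4)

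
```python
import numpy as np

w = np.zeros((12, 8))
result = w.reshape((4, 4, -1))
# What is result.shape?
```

(4, 4, 6)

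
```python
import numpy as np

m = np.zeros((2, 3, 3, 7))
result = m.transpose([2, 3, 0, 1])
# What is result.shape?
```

(3, 7, 2, 3)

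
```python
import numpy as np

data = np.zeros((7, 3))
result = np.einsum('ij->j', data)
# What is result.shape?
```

(3,)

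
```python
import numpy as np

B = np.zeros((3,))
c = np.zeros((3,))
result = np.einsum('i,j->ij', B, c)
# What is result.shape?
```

(3, 3)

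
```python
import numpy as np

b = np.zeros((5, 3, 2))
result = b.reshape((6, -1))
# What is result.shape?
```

(6, 5)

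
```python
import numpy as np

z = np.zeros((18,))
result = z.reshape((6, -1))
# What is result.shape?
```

(6, 3)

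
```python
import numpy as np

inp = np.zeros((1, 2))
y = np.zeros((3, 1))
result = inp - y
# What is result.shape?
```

(3, 2)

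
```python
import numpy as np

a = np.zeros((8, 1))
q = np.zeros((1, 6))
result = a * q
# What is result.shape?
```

(8, 6)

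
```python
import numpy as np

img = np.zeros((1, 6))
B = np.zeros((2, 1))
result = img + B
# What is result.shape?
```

(2, 6)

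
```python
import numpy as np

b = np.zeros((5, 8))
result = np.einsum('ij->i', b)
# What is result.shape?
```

(5,)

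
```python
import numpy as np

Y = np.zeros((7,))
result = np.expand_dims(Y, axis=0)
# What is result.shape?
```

(1, 7)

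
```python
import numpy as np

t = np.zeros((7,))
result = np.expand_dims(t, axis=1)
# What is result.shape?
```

(7, 1)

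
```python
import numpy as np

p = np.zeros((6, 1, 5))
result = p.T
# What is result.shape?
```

(5, 1, 6)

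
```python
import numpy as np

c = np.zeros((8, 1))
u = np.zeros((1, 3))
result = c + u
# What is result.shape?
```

(8, 3)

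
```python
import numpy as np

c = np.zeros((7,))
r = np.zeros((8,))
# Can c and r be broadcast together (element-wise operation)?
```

No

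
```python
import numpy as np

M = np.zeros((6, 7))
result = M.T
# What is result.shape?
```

(7, 6)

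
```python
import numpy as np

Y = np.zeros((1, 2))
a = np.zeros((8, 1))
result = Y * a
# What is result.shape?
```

(8, 2)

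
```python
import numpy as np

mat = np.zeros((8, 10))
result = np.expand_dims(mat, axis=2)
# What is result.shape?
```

(8, 10, 1)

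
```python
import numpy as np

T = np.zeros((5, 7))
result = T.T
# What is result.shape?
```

(7, 5)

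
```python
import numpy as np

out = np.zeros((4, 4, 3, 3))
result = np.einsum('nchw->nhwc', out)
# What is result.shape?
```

(4, 3, 3, 4)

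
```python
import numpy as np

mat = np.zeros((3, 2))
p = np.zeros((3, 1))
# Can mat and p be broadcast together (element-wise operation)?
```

Yes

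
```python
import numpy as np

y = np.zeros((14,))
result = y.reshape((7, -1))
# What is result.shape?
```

(7, 2)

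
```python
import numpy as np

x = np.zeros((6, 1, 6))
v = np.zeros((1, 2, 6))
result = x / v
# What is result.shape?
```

(6, 2, 6)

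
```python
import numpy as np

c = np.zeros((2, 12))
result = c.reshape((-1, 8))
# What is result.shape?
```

(3, 8)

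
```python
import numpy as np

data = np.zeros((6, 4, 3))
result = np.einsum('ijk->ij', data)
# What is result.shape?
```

(6, 4)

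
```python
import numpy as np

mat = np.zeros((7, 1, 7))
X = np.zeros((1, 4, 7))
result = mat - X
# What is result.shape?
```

(7, 4, 7)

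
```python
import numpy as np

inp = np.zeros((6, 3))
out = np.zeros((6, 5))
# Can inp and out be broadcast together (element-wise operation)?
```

No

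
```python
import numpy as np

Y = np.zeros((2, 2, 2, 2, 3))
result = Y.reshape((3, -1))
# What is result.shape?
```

(3, 16)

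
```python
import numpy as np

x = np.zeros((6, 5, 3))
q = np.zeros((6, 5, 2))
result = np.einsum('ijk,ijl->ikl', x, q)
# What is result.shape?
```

(6, 3, 2)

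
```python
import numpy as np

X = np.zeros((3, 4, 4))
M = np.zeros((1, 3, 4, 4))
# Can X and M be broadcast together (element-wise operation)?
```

Yes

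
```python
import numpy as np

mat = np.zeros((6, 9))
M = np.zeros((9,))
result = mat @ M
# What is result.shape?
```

(6,)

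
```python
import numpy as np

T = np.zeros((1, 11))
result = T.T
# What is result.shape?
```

(11, 1)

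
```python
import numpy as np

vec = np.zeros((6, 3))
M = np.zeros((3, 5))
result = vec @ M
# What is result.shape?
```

(6, 5)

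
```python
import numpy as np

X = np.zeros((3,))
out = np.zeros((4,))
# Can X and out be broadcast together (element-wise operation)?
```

No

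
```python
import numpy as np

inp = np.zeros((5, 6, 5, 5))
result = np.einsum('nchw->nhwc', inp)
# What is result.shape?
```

(5, 5, 5, 6)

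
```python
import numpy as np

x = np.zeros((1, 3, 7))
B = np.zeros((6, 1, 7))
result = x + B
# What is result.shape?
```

(6, 3, 7)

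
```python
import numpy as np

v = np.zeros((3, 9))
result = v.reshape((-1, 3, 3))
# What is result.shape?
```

(3, 3, 3)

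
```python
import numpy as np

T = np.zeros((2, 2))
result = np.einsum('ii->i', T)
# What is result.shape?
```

(2,)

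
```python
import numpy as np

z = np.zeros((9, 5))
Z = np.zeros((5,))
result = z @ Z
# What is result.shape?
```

(9,)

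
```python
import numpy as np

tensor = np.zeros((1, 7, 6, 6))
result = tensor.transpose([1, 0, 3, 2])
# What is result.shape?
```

(7, 1, 6, 6)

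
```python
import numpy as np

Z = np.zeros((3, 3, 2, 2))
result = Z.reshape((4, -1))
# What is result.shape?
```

(4, 9)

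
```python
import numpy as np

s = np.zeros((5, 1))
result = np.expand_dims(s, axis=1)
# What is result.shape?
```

(5, 1, 1)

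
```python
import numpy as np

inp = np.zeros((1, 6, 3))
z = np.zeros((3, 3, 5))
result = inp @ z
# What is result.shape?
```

(3, 6, 5)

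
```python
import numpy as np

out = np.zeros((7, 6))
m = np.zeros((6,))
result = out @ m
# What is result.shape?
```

(7,)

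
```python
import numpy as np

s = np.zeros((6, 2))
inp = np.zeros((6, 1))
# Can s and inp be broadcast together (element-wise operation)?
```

Yes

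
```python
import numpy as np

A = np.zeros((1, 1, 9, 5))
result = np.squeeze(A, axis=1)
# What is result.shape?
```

(1, 9, 5)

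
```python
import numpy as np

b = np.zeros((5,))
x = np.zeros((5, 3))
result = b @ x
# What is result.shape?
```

(3,)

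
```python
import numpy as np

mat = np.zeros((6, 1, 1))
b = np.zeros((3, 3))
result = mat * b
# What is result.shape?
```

(6, 3, 3)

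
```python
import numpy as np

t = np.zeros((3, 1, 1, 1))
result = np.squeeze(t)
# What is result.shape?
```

(3,)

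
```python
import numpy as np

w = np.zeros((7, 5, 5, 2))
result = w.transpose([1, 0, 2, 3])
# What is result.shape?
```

(5, 7, 5, 2)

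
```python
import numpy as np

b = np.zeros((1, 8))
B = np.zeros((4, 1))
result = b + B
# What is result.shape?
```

(4, 8)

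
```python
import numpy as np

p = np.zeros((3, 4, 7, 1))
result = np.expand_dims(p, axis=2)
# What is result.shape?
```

(3, 4, 1, 7, 1)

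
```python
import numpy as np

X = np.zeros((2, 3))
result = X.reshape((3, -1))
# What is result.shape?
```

(3, 2)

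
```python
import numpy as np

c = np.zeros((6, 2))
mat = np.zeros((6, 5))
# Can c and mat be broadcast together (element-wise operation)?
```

No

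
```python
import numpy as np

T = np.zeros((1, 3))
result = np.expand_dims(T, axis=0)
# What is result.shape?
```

(1, 1, 3)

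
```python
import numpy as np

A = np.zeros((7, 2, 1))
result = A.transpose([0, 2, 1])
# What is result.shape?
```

(7, 1, 2)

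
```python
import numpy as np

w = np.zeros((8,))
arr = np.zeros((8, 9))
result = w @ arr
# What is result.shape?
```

(9,)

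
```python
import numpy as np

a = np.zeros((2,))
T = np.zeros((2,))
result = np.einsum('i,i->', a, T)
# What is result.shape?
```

()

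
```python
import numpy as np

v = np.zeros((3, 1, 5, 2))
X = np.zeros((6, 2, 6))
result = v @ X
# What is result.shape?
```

(3, 6, 5, 6)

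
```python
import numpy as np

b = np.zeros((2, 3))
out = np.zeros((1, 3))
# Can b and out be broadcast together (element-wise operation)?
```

Yes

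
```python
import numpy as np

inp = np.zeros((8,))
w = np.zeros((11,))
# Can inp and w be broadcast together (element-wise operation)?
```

No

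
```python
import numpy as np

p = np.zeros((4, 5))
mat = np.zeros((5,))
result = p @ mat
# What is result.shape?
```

(4,)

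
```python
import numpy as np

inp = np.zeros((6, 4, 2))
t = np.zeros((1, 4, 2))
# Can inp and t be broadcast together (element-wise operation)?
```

Yes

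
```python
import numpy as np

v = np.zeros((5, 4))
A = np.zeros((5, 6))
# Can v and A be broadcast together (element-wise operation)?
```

No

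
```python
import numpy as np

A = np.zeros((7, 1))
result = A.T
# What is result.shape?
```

(1, 7)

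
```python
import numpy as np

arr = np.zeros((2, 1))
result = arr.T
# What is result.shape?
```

(1, 2)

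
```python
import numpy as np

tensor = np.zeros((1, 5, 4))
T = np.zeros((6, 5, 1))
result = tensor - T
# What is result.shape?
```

(6, 5, 4)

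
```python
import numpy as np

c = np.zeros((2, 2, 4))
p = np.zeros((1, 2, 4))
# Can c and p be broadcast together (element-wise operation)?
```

Yes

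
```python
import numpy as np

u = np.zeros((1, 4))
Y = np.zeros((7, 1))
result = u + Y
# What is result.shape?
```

(7, 4)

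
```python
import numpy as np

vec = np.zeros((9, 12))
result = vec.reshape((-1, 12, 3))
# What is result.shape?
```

(3, 12, 3)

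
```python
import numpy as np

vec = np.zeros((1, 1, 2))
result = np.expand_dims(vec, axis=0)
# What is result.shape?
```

(1, 1, 1, 2)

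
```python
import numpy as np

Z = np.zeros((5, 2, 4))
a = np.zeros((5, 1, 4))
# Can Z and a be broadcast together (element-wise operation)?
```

Yes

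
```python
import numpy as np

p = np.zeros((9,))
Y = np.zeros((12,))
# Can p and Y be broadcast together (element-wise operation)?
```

No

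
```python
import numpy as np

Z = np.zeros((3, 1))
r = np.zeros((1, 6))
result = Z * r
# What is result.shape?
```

(3, 6)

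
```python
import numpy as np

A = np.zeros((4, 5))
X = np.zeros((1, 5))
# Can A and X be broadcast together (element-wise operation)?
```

Yes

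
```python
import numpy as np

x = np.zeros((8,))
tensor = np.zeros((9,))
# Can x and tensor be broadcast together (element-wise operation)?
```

No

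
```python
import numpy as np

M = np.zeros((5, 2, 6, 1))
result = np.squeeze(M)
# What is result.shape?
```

(5, 2, 6)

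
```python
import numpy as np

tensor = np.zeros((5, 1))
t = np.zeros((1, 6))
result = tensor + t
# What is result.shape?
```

(5, 6)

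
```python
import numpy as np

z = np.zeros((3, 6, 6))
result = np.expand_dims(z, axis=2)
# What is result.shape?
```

(3, 6, 1, 6)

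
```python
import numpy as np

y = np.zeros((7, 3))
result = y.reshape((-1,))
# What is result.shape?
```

(21,)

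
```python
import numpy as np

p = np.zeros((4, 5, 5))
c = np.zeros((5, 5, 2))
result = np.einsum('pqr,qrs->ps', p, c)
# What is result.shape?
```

(4, 2)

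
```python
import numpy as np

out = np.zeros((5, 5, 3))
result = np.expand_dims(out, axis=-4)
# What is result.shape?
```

(1, 5, 5, 3)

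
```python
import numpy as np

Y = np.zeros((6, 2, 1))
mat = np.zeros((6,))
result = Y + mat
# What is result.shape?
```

(6, 2, 6)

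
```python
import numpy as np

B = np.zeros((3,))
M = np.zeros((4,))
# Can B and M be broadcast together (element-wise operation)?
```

No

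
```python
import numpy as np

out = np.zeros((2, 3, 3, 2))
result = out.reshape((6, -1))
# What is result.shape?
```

(6, 6)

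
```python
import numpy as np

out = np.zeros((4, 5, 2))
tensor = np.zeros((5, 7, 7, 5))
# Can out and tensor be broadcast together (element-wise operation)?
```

No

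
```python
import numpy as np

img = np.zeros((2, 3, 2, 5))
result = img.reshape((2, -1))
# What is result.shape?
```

(2, 30)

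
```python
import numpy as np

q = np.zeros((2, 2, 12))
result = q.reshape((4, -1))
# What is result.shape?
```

(4, 12)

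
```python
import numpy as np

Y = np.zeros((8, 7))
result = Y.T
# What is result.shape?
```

(7, 8)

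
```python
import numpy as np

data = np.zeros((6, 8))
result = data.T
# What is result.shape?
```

(8, 6)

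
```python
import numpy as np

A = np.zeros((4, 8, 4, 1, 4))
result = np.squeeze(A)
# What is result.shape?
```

(4, 8, 4, 4)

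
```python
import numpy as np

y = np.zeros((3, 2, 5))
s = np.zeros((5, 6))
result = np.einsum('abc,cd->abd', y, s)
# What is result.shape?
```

(3, 2, 6)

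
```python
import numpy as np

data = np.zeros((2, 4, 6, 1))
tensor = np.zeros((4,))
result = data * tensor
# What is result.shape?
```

(2, 4, 6, 4)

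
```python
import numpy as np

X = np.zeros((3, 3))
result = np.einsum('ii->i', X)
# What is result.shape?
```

(3,)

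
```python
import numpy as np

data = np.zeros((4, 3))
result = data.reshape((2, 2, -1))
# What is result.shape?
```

(2, 2, 3)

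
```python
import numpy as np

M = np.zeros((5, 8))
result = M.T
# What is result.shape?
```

(8, 5)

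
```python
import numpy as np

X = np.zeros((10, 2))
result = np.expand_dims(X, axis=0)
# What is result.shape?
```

(1, 10, 2)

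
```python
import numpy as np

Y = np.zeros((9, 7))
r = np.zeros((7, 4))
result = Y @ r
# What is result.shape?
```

(9, 4)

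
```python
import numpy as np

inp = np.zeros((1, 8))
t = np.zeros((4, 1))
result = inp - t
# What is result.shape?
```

(4, 8)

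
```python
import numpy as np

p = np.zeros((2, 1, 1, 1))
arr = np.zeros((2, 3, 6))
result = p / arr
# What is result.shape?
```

(2, 2, 3, 6)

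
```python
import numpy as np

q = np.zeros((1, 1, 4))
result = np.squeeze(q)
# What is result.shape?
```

(4,)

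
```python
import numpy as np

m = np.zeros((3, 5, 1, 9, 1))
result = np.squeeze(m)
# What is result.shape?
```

(3, 5, 9)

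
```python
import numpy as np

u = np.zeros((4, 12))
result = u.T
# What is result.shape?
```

(12, 4)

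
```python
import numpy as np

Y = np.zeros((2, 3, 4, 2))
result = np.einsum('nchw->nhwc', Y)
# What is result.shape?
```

(2, 4, 2, 3)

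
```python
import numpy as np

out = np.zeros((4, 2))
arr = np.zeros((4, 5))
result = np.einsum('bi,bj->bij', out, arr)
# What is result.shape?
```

(4, 2, 5)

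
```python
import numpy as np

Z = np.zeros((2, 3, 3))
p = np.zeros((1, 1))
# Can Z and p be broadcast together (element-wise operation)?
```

Yes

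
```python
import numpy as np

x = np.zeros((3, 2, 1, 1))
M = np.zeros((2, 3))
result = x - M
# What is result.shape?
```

(3, 2, 2, 3)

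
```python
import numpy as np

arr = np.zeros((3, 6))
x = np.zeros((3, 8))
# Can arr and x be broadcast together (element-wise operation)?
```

No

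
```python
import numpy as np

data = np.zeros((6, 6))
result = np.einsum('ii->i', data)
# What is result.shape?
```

(6,)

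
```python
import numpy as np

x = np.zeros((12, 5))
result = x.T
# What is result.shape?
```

(5, 12)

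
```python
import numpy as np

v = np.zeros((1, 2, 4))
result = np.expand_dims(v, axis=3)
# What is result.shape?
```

(1, 2, 4, 1)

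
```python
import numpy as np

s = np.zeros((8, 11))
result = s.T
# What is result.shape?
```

(11, 8)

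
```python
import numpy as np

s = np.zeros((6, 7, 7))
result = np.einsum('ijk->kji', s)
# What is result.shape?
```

(7, 7, 6)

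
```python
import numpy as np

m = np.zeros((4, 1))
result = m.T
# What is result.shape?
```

(1, 4)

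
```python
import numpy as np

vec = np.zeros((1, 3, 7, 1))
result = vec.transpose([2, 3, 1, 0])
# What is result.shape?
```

(7, 1, 3, 1)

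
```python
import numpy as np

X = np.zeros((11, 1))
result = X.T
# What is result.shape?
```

(1, 11)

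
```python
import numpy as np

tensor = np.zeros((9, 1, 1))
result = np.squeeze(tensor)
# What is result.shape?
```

(9,)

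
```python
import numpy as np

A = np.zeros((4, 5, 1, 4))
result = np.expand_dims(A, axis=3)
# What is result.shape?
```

(4, 5, 1, 1, 4)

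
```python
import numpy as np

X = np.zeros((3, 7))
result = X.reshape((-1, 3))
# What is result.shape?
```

(7, 3)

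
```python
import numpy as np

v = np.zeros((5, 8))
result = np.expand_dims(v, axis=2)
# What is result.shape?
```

(5, 8, 1)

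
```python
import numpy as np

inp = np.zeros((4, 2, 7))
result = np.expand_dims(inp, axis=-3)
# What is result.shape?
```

(4, 1, 2, 7)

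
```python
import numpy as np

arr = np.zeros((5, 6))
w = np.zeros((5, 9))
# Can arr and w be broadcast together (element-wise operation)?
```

No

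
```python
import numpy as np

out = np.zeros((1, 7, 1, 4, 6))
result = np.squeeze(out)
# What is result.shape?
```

(7, 4, 6)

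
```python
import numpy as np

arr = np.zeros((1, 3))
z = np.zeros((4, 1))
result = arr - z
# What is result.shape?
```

(4, 3)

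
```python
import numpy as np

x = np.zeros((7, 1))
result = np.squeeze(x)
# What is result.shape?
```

(7,)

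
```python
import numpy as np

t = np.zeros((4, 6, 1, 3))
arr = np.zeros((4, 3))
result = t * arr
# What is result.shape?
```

(4, 6, 4, 3)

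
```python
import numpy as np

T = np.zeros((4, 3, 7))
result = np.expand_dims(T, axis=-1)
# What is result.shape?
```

(4, 3, 7, 1)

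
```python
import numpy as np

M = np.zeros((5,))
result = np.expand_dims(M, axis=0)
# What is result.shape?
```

(1, 5)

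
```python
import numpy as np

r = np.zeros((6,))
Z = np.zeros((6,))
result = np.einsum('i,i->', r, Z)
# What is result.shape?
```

()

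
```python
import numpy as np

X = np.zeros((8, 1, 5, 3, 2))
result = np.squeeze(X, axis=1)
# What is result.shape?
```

(8, 5, 3, 2)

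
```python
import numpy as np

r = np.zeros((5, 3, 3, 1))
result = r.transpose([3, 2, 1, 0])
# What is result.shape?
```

(1, 3, 3, 5)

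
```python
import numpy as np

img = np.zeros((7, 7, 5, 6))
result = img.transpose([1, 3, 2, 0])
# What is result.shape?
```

(7, 6, 5, 7)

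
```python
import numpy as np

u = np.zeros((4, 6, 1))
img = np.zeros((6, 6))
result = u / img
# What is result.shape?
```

(4, 6, 6)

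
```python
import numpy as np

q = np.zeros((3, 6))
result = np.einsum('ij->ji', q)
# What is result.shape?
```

(6, 3)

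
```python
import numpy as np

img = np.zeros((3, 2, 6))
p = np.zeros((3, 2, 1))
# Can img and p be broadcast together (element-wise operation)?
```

Yes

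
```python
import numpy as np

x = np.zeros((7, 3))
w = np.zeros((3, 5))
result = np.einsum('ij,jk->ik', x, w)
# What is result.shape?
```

(7, 5)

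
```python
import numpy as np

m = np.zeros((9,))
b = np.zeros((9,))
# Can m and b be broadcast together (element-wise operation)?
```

Yes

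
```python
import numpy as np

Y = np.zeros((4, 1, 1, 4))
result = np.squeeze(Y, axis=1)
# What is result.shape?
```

(4, 1, 4)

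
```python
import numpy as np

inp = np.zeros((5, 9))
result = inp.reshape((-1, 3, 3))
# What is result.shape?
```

(5, 3, 3)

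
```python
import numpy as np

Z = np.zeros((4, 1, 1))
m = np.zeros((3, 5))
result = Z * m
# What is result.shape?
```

(4, 3, 5)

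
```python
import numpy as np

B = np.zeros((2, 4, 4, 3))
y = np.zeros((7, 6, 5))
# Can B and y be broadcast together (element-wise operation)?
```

No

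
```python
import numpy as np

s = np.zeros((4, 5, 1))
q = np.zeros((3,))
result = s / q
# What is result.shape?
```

(4, 5, 3)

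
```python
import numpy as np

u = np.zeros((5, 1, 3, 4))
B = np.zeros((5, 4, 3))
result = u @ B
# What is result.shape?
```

(5, 5, 3, 3)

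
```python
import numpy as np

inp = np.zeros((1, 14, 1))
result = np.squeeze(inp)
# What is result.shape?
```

(14,)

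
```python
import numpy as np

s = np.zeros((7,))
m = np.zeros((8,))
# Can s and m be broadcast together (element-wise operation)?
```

No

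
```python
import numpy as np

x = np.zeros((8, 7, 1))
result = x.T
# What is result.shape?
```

(1, 7, 8)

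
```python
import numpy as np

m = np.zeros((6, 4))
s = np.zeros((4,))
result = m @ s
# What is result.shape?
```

(6,)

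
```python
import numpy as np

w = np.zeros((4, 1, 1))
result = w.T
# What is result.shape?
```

(1, 1, 4)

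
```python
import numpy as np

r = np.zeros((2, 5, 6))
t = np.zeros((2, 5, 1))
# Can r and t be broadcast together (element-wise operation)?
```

Yes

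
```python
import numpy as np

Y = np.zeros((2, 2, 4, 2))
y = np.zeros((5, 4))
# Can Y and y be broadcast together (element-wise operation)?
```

No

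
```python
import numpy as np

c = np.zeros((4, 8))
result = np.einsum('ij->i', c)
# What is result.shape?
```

(4,)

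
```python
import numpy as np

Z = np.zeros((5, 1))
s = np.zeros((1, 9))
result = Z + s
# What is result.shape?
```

(5, 9)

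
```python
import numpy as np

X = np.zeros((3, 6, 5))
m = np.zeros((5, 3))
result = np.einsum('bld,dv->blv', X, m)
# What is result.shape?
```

(3, 6, 3)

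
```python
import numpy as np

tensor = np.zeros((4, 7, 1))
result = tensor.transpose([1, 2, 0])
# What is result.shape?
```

(7, 1, 4)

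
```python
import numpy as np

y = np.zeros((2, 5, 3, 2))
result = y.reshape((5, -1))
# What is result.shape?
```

(5, 12)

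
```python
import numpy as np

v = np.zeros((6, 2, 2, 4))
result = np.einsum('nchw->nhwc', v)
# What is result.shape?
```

(6, 2, 4, 2)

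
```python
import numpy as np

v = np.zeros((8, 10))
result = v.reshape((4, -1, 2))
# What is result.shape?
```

(4, 10, 2)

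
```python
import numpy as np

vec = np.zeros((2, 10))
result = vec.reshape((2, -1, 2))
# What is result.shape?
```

(2, 5, 2)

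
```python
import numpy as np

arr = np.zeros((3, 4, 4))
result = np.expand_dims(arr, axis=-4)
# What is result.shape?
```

(1, 3, 4, 4)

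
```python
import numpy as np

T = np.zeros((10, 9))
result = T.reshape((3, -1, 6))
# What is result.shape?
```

(3, 5, 6)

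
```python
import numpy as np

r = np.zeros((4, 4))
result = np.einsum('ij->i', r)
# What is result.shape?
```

(4,)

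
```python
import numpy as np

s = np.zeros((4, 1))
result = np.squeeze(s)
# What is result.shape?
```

(4,)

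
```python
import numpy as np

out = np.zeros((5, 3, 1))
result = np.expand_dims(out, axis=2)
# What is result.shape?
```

(5, 3, 1, 1)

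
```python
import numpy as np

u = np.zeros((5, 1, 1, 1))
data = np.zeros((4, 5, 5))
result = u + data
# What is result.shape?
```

(5, 4, 5, 5)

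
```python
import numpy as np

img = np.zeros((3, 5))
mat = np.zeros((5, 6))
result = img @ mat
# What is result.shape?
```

(3, 6)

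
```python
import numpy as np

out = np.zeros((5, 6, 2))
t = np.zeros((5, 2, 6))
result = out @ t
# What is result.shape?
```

(5, 6, 6)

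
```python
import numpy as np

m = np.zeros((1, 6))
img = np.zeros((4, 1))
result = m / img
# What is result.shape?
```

(4, 6)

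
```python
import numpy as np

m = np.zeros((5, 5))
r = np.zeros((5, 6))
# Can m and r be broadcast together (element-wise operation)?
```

No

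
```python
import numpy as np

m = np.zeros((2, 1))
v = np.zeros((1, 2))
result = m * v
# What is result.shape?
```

(2, 2)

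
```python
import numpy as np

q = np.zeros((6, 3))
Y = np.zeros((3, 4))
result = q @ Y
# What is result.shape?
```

(6, 4)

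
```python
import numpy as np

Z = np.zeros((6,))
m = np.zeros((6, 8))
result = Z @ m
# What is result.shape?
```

(8,)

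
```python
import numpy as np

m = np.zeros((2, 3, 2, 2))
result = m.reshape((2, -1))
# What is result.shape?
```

(2, 12)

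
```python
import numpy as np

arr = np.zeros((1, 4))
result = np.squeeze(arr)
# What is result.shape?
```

(4,)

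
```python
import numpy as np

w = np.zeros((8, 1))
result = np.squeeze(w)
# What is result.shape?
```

(8,)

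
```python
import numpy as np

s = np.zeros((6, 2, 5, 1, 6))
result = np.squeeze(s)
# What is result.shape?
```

(6, 2, 5, 6)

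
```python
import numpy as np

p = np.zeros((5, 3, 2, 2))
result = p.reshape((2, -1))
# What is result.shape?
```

(2, 30)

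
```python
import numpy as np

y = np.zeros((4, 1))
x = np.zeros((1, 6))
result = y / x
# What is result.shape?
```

(4, 6)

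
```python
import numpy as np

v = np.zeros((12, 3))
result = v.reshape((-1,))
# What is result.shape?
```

(36,)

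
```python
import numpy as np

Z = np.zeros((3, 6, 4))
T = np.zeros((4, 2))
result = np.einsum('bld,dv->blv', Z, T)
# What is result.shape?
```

(3, 6, 2)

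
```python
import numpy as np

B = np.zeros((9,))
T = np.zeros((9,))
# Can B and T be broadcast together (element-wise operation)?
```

Yes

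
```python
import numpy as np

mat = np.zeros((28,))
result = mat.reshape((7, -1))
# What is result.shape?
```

(7, 4)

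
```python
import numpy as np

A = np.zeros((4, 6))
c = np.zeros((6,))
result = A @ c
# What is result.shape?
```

(4,)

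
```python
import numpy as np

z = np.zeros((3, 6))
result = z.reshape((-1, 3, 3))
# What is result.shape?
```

(2, 3, 3)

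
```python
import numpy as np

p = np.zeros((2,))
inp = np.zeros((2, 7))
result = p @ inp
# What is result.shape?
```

(7,)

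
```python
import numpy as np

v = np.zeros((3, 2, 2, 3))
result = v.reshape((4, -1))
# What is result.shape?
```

(4, 9)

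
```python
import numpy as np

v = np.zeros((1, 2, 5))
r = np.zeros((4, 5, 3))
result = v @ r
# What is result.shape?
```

(4, 2, 3)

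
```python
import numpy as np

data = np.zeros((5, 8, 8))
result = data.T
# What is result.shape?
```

(8, 8, 5)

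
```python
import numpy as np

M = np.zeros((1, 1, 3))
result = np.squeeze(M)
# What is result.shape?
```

(3,)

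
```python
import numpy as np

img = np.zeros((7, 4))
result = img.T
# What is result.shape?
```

(4, 7)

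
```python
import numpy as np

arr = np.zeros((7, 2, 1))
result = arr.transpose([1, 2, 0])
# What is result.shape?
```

(2, 1, 7)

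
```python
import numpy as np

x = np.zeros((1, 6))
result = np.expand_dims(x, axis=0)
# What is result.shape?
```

(1, 1, 6)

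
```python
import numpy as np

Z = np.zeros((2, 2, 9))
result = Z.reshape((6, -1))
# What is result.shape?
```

(6, 6)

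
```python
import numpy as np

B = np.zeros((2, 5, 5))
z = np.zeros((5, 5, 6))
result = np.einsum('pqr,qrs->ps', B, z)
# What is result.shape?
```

(2, 6)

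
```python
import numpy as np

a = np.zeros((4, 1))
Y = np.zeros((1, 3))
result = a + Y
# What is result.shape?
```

(4, 3)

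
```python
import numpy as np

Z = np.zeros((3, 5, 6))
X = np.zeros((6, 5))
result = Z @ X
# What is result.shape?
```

(3, 5, 5)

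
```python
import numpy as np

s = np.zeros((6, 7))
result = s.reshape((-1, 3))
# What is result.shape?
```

(14, 3)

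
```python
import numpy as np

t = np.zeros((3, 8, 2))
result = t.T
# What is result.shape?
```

(2, 8, 3)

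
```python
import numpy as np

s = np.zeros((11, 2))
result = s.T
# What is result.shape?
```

(2, 11)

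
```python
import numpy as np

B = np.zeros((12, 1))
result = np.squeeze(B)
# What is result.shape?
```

(12,)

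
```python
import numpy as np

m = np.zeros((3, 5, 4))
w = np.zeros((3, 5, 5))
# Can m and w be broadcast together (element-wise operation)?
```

No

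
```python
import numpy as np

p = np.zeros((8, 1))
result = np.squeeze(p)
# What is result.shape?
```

(8,)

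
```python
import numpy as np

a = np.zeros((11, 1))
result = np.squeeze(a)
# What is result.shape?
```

(11,)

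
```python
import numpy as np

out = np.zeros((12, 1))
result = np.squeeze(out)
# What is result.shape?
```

(12,)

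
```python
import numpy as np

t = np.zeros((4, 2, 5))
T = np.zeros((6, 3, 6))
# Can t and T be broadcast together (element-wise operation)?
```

No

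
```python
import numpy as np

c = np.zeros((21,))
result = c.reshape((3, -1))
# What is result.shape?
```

(3, 7)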